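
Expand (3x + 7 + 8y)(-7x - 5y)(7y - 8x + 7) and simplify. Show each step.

(3x + 7 + 8y)(-7x - 5y)(7y - 8x + 7)
= (-21x^2 - 15xy - 49x - 35y - 56xy - 40y^2)(7y - 8x + 7)    [distributive law]
= (-21x^2 - 71xy - 49x - 35y - 40y^2)(7y - 8x + 7)    [combine like terms]
= -147x^2y + 168x^3 - 147x^2 - 497xy^2 + 568x^2y - 497xy - 343xy + 392x^2 - 343x - 245y^2 + 280xy - 245y - 280y^3 + 320xy^2 - 280y^2    [distributive law]
= 421x^2y + 168x^3 + 245x^2 - 177xy^2 - 560xy - 343x - 525y^2 - 245y - 280y^3    [combine like terms]

421x^2y + 168x^3 + 245x^2 - 177xy^2 - 560xy - 343x - 525y^2 - 245y - 280y^3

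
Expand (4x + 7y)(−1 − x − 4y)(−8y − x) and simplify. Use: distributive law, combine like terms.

(4x + 7y)(−1 − x − 4y)(−8y − x)
= (−4x − 4x² − 16xy − 7y − 7xy − 28y²)(−8y − x)    [distributive law]
= (−4x − 4x² − 23xy − 7y − 28y²)(−8y − x)    [combine like terms]
= 32xy + 4x² + 32x²y + 4x³ + 184xy² + 23x²y + 56y² + 7xy + 224y³ + 28xy²    [distributive law]
= 39xy + 4x² + 55x²y + 4x³ + 212xy² + 56y² + 224y³    [combine like terms]

39xy + 4x² + 55x²y + 4x³ + 212xy² + 56y² + 224y³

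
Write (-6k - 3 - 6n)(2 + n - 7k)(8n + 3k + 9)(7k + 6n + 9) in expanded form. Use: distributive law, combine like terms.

(-6k - 3 - 6n)(2 + n - 7k)(8n + 3k + 9)(7k + 6n + 9)
= (-12k - 6kn + 42k^2 - 6 - 3n + 21k - 12n - 6n^2 + 42kn)(8n + 3k + 9)(7k + 6n + 9)    [distributive law]
= (9k + 36kn + 42k^2 - 6 - 15n - 6n^2)(8n + 3k + 9)(7k + 6n + 9)    [combine like terms]
= (72kn + 27k^2 + 81k + 288kn^2 + 108k^2n + 324kn + 336k^2n + 126k^3 + 378k^2 - 48n - 18k - 54 - 120n^2 - 45kn - 135n - 48n^3 - 18kn^2 - 54n^2)(7k + 6n + 9)    [distributive law]
= (351kn + 405k^2 + 63k + 270kn^2 + 444k^2n + 126k^3 - 183n - 54 - 174n^2 - 48n^3)(7k + 6n + 9)    [combine like terms]
= 2457k^2n + 2106kn^2 + 3159kn + 2835k^3 + 2430k^2n + 3645k^2 + 441k^2 + 378kn + 567k + 1890k^2n^2 + 1620kn^3 + 2430kn^2 + 3108k^3n + 2664k^2n^2 + 3996k^2n + 882k^4 + 756k^3n + 1134k^3 - 1281kn - 1098n^2 - 1647n - 378k - 324n - 486 - 1218kn^2 - 1044n^3 - 1566n^2 - 336kn^3 - 288n^4 - 432n^3    [distributive law]
= 8883k^2n + 3318kn^2 + 2256kn + 3969k^3 + 4086k^2 + 189k + 4554k^2n^2 + 1284kn^3 + 3864k^3n + 882k^4 - 2664n^2 - 1971n - 486 - 1476n^3 - 288n^4    [combine like terms]

8883k^2n + 3318kn^2 + 2256kn + 3969k^3 + 4086k^2 + 189k + 4554k^2n^2 + 1284kn^3 + 3864k^3n + 882k^4 - 2664n^2 - 1971n - 486 - 1476n^3 - 288n^4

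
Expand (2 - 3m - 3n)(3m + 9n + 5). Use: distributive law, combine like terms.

(2 - 3m - 3n)(3m + 9n + 5)
= 6m + 18n + 10 - 9m^2 - 27mn - 15m - 9mn - 27n^2 - 15n    [distributive law]
= -9m + 3n + 10 - 9m^2 - 36mn - 27n^2    [combine like terms]

-9m + 3n + 10 - 9m^2 - 36mn - 27n^2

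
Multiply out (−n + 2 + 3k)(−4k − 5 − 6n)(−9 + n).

103kn − 14kn^2 + 53n − 61n^2 + 6n^3 + 207k + 90 + 108k^2 − 12k^2n

(−n + 2 + 3k)(−4k − 5 − 6n)(−9 + n)
= (4kn + 5n + 6n^2 − 8k − 10 − 12n − 12k^2 − 15k − 18kn)(−9 + n)    [distributive law]
= (−14kn − 7n + 6n^2 − 23k − 10 − 12k^2)(−9 + n)    [combine like terms]
= 126kn − 14kn^2 + 63n − 7n^2 − 54n^2 + 6n^3 + 207k − 23kn + 90 − 10n + 108k^2 − 12k^2n    [distributive law]
= 103kn − 14kn^2 + 53n − 61n^2 + 6n^3 + 207k + 90 + 108k^2 − 12k^2n    [combine like terms]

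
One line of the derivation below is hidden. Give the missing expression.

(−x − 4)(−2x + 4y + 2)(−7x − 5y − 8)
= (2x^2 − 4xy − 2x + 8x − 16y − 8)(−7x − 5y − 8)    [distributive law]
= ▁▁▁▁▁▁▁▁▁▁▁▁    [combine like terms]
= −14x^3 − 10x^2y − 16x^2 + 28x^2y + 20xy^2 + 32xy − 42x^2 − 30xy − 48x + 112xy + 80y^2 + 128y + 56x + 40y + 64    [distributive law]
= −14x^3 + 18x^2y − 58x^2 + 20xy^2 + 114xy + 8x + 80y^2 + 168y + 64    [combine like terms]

By combine like terms:

(2x^2 − 4xy + 6x − 16y − 8)(−7x − 5y − 8)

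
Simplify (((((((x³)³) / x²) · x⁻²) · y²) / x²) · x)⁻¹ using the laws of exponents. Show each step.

(((((((x³)³) / x²) · x⁻²) · y²) / x²) · x)⁻¹
= (((((((x³)³) / x²) · x⁻²) · y²) / x²)⁻¹) · (x⁻¹)    [power of a product]
= (((((((x³)³) / x²) · x⁻²) · y²)⁻¹) / ((x²)⁻¹)) · (x⁻¹)    [power of a quotient]
= (((((((x³)³) / x²) · x⁻²)⁻¹) · ((y²)⁻¹)) / ((x²)⁻¹)) · (x⁻¹)    [power of a product]
= (((((((x³)³) / x²)⁻¹) · ((x⁻²)⁻¹)) · ((y²)⁻¹)) / ((x²)⁻¹)) · (x⁻¹)    [power of a product]
= (((((((x³)³)⁻¹) / ((x²)⁻¹)) · ((x⁻²)⁻¹)) · ((y²)⁻¹)) / ((x²)⁻¹)) · (x⁻¹)    [power of a quotient]
= ((((((x³)⁻³) / ((x²)⁻¹)) · ((x⁻²)⁻¹)) · ((y²)⁻¹)) / ((x²)⁻¹)) · (x⁻¹)    [power of a power]
= ((((x⁻⁹ / ((x²)⁻¹)) · ((x⁻²)⁻¹)) · ((y²)⁻¹)) / ((x²)⁻¹)) · (x⁻¹)    [power of a power]
= ((((x⁻⁹ / x⁻²) · ((x⁻²)⁻¹)) · ((y²)⁻¹)) / ((x²)⁻¹)) · (x⁻¹)    [power of a power]
= (((x⁻⁷ · ((x⁻²)⁻¹)) · ((y²)⁻¹)) / ((x²)⁻¹)) · (x⁻¹)    [quotient of powers]
= (((x⁻⁷ · x²) · ((y²)⁻¹)) / ((x²)⁻¹)) · (x⁻¹)    [power of a power]
= ((x⁻⁵ · ((y²)⁻¹)) / ((x²)⁻¹)) · (x⁻¹)    [product of powers]
= ((x⁻⁵ · y⁻²) / ((x²)⁻¹)) · (x⁻¹)    [power of a power]
= ((x⁻⁵ · y⁻²) / x⁻²) · (x⁻¹)    [power of a power]
= x⁻⁴y⁻²    [quotient of powers; product of powers]

x⁻⁴y⁻²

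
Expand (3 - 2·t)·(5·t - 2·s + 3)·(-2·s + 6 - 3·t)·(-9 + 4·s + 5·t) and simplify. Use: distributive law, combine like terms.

-378·s·t + 228·s^2·t - 300·s·t^2 + 27·t + 918·t^2 - 705·t^3 - 324·s^2 + 48·s^3 + 702·s - 486 - 8·s^2·t^2 + 160·s·t^3 + 150·t^4 - 32·s^3·t

(3 - 2·t)·(5·t - 2·s + 3)·(-2·s + 6 - 3·t)·(-9 + 4·s + 5·t)
= (15·t - 6·s + 9 - 10·t^2 + 4·s·t - 6·t)·(-2·s + 6 - 3·t)·(-9 + 4·s + 5·t)    [distributive law]
= (9·t - 6·s + 9 - 10·t^2 + 4·s·t)·(-2·s + 6 - 3·t)·(-9 + 4·s + 5·t)    [combine like terms]
= (-18·s·t + 54·t - 27·t^2 + 12·s^2 - 36·s + 18·s·t - 18·s + 54 - 27·t + 20·s·t^2 - 60·t^2 + 30·t^3 - 8·s^2·t + 24·s·t - 12·s·t^2)·(-9 + 4·s + 5·t)    [distributive law]
= (24·s·t + 27·t - 87·t^2 + 12·s^2 - 54·s + 54 + 8·s·t^2 + 30·t^3 - 8·s^2·t)·(-9 + 4·s + 5·t)    [combine like terms]
= -216·s·t + 96·s^2·t + 120·s·t^2 - 243·t + 108·s·t + 135·t^2 + 783·t^2 - 348·s·t^2 - 435·t^3 - 108·s^2 + 48·s^3 + 60·s^2·t + 486·s - 216·s^2 - 270·s·t - 486 + 216·s + 270·t - 72·s·t^2 + 32·s^2·t^2 + 40·s·t^3 - 270·t^3 + 120·s·t^3 + 150·t^4 + 72·s^2·t - 32·s^3·t - 40·s^2·t^2    [distributive law]
= -378·s·t + 228·s^2·t - 300·s·t^2 + 27·t + 918·t^2 - 705·t^3 - 324·s^2 + 48·s^3 + 702·s - 486 - 8·s^2·t^2 + 160·s·t^3 + 150·t^4 - 32·s^3·t    [combine like terms]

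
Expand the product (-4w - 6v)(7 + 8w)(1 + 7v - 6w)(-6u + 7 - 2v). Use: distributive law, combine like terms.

168uw - 196w + 112vw - 48uvw - 2368v²w - 816uw² + 952w² + 176vw² - 384uvw² - 128v²w² - 1152uw³ + 1344w³ - 384vw³ + 252uv - 294v - 1974v² + 1764uv² + 588v³ + 2016uv²w + 672v³w

(-4w - 6v)(7 + 8w)(1 + 7v - 6w)(-6u + 7 - 2v)
= (-28w - 32w² - 42v - 48vw)(1 + 7v - 6w)(-6u + 7 - 2v)    [distributive law]
= (-28w - 196vw + 168w² - 32w² - 224vw² + 192w³ - 42v - 294v² + 252vw - 48vw - 336v²w + 288vw²)(-6u + 7 - 2v)    [distributive law]
= (-28w + 8vw + 136w² + 64vw² + 192w³ - 42v - 294v² - 336v²w)(-6u + 7 - 2v)    [combine like terms]
= 168uw - 196w + 56vw - 48uvw + 56vw - 16v²w - 816uw² + 952w² - 272vw² - 384uvw² + 448vw² - 128v²w² - 1152uw³ + 1344w³ - 384vw³ + 252uv - 294v + 84v² + 1764uv² - 2058v² + 588v³ + 2016uv²w - 2352v²w + 672v³w    [distributive law]
= 168uw - 196w + 112vw - 48uvw - 2368v²w - 816uw² + 952w² + 176vw² - 384uvw² - 128v²w² - 1152uw³ + 1344w³ - 384vw³ + 252uv - 294v - 1974v² + 1764uv² + 588v³ + 2016uv²w + 672v³w    [combine like terms]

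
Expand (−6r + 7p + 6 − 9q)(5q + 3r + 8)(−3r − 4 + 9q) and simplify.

9qr² + 84qr − 378q²r + 54r³ + 162r² − 24r + 84pqr + 364pq + 315pq² − 63pr² − 252pr − 224p + 600q − 198q² − 192 − 405q³

(−6r + 7p + 6 − 9q)(5q + 3r + 8)(−3r − 4 + 9q)
= (−30qr − 18r² − 48r + 35pq + 21pr + 56p + 30q + 18r + 48 − 45q² − 27qr − 72q)(−3r − 4 + 9q)    [distributive law]
= (−57qr − 18r² − 30r + 35pq + 21pr + 56p − 42q + 48 − 45q²)(−3r − 4 + 9q)    [combine like terms]
= 171qr² + 228qr − 513q²r + 54r³ + 72r² − 162qr² + 90r² + 120r − 270qr − 105pqr − 140pq + 315pq² − 63pr² − 84pr + 189pqr − 168pr − 224p + 504pq + 126qr + 168q − 378q² − 144r − 192 + 432q + 135q²r + 180q² − 405q³    [distributive law]
= 9qr² + 84qr − 378q²r + 54r³ + 162r² − 24r + 84pqr + 364pq + 315pq² − 63pr² − 252pr − 224p + 600q − 198q² − 192 − 405q³    [combine like terms]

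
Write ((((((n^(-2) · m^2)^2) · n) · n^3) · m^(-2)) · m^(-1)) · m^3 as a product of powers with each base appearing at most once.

((((((n^(-2) · m^2)^2) · n) · n^3) · m^(-2)) · m^(-1)) · m^3
= (((((((n^(-2))^2) · ((m^2)^2)) · n) · n^3) · m^(-2)) · m^(-1)) · m^3    [power of a product]
= (((((n^(-4) · ((m^2)^2)) · n) · n^3) · m^(-2)) · m^(-1)) · m^3    [power of a power]
= (((((n^(-4) · m^4) · n) · n^3) · m^(-2)) · m^(-1)) · m^3    [power of a power]
= m^4    [product of powers]

m^4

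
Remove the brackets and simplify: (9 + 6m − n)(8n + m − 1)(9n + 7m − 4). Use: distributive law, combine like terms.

(9 + 6m − n)(8n + m − 1)(9n + 7m − 4)
= (72n + 9m − 9 + 48mn + 6m² − 6m − 8n² − mn + n)(9n + 7m − 4)    [distributive law]
= (73n + 3m − 9 + 47mn + 6m² − 8n²)(9n + 7m − 4)    [combine like terms]
= 657n² + 511mn − 292n + 27mn + 21m² − 12m − 81n − 63m + 36 + 423mn² + 329m²n − 188mn + 54m²n + 42m³ − 24m² − 72n³ − 56mn² + 32n²    [distributive law]
= 689n² + 350mn − 373n − 3m² − 75m + 36 + 367mn² + 383m²n + 42m³ − 72n³    [combine like terms]

689n² + 350mn − 373n − 3m² − 75m + 36 + 367mn² + 383m²n + 42m³ − 72n³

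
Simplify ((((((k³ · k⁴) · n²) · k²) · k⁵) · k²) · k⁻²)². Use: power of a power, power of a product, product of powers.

k²⁸n⁴

((((((k³ · k⁴) · n²) · k²) · k⁵) · k²) · k⁻²)²
= ((((((k³ · k⁴) · n²) · k²) · k⁵) · k²)²) · ((k⁻²)²)    [power of a product]
= ((((((k³ · k⁴) · n²) · k²) · k⁵)²) · ((k²)²)) · ((k⁻²)²)    [power of a product]
= ((((((k³ · k⁴) · n²) · k²)²) · ((k⁵)²)) · ((k²)²)) · ((k⁻²)²)    [power of a product]
= ((((((k³ · k⁴) · n²)²) · ((k²)²)) · ((k⁵)²)) · ((k²)²)) · ((k⁻²)²)    [power of a product]
= ((((((k³ · k⁴)²) · ((n²)²)) · ((k²)²)) · ((k⁵)²)) · ((k²)²)) · ((k⁻²)²)    [power of a product]
= (((((((k³)²) · ((k⁴)²)) · ((n²)²)) · ((k²)²)) · ((k⁵)²)) · ((k²)²)) · ((k⁻²)²)    [power of a product]
= (((((k⁶ · ((k⁴)²)) · ((n²)²)) · ((k²)²)) · ((k⁵)²)) · ((k²)²)) · ((k⁻²)²)    [power of a power]
= (((((k⁶ · k⁸) · ((n²)²)) · ((k²)²)) · ((k⁵)²)) · ((k²)²)) · ((k⁻²)²)    [power of a power]
= ((((k¹⁴ · ((n²)²)) · ((k²)²)) · ((k⁵)²)) · ((k²)²)) · ((k⁻²)²)    [product of powers]
= ((((k¹⁴ · n⁴) · ((k²)²)) · ((k⁵)²)) · ((k²)²)) · ((k⁻²)²)    [power of a power]
= ((((k¹⁴ · n⁴) · k⁴) · ((k⁵)²)) · ((k²)²)) · ((k⁻²)²)    [power of a power]
= ((((k¹⁴ · n⁴) · k⁴) · k¹⁰) · ((k²)²)) · ((k⁻²)²)    [power of a power]
= ((((k¹⁴ · n⁴) · k⁴) · k¹⁰) · k⁴) · ((k⁻²)²)    [power of a power]
= ((((k¹⁴ · n⁴) · k⁴) · k¹⁰) · k⁴) · k⁻⁴    [power of a power]
= k²⁸n⁴    [product of powers]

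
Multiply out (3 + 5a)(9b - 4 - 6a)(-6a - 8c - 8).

(3 + 5a)(9b - 4 - 6a)(-6a - 8c - 8)
= (27b - 12 - 18a + 45ab - 20a - 30a²)(-6a - 8c - 8)    [distributive law]
= (27b - 12 - 38a + 45ab - 30a²)(-6a - 8c - 8)    [combine like terms]
= -162ab - 216bc - 216b + 72a + 96c + 96 + 228a² + 304ac + 304a - 270a²b - 360abc - 360ab + 180a³ + 240a²c + 240a²    [distributive law]
= -522ab - 216bc - 216b + 376a + 96c + 96 + 468a² + 304ac - 270a²b - 360abc + 180a³ + 240a²c    [combine like terms]

-522ab - 216bc - 216b + 376a + 96c + 96 + 468a² + 304ac - 270a²b - 360abc + 180a³ + 240a²c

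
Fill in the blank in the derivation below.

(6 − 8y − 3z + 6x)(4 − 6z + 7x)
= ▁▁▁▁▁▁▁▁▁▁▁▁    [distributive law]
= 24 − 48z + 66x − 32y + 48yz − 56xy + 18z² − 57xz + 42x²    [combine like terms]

After distributive law, the bracketed line is:

24 − 36z + 42x − 32y + 48yz − 56xy − 12z + 18z² − 21xz + 24x − 36xz + 42x²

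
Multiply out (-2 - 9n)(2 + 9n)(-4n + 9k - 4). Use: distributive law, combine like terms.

(-2 - 9n)(2 + 9n)(-4n + 9k - 4)
= (-4 - 18n - 18n - 81n^2)(-4n + 9k - 4)    [distributive law]
= (-4 - 36n - 81n^2)(-4n + 9k - 4)    [combine like terms]
= 16n - 36k + 16 + 144n^2 - 324kn + 144n + 324n^3 - 729kn^2 + 324n^2    [distributive law]
= 160n - 36k + 16 + 468n^2 - 324kn + 324n^3 - 729kn^2    [combine like terms]

160n - 36k + 16 + 468n^2 - 324kn + 324n^3 - 729kn^2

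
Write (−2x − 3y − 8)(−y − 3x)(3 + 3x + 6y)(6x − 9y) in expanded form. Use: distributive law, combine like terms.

396x^2y − 1467xy^2 + 252x^3y − 171x^2y^2 − 567xy^3 + 540x^3 + 108x^4 − 513y^3 − 162y^4 − 504xy − 216y^2 + 432x^2

(−2x − 3y − 8)(−y − 3x)(3 + 3x + 6y)(6x − 9y)
= (2xy + 6x^2 + 3y^2 + 9xy + 8y + 24x)(3 + 3x + 6y)(6x − 9y)    [distributive law]
= (11xy + 6x^2 + 3y^2 + 8y + 24x)(3 + 3x + 6y)(6x − 9y)    [combine like terms]
= (33xy + 33x^2y + 66xy^2 + 18x^2 + 18x^3 + 36x^2y + 9y^2 + 9xy^2 + 18y^3 + 24y + 24xy + 48y^2 + 72x + 72x^2 + 144xy)(6x − 9y)    [distributive law]
= (201xy + 69x^2y + 75xy^2 + 90x^2 + 18x^3 + 57y^2 + 18y^3 + 24y + 72x)(6x − 9y)    [combine like terms]
= 1206x^2y − 1809xy^2 + 414x^3y − 621x^2y^2 + 450x^2y^2 − 675xy^3 + 540x^3 − 810x^2y + 108x^4 − 162x^3y + 342xy^2 − 513y^3 + 108xy^3 − 162y^4 + 144xy − 216y^2 + 432x^2 − 648xy    [distributive law]
= 396x^2y − 1467xy^2 + 252x^3y − 171x^2y^2 − 567xy^3 + 540x^3 + 108x^4 − 513y^3 − 162y^4 − 504xy − 216y^2 + 432x^2    [combine like terms]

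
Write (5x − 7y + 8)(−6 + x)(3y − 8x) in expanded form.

(5x − 7y + 8)(−6 + x)(3y − 8x)
= (−30x + 5x² + 42y − 7xy − 48 + 8x)(3y − 8x)    [distributive law]
= (−22x + 5x² + 42y − 7xy − 48)(3y − 8x)    [combine like terms]
= −66xy + 176x² + 15x²y − 40x³ + 126y² − 336xy − 21xy² + 56x²y − 144y + 384x    [distributive law]
= −402xy + 176x² + 71x²y − 40x³ + 126y² − 21xy² − 144y + 384x    [combine like terms]

−402xy + 176x² + 71x²y − 40x³ + 126y² − 21xy² − 144y + 384x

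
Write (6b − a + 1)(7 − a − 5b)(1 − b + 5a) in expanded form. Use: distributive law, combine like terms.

30b − 67b² + 192ab − 149ab² − 6a²b + 30b³ + 27a − 39a² + 5a³ + 7

(6b − a + 1)(7 − a − 5b)(1 − b + 5a)
= (42b − 6ab − 30b² − 7a + a² + 5ab + 7 − a − 5b)(1 − b + 5a)    [distributive law]
= (37b − ab − 30b² − 8a + a² + 7)(1 − b + 5a)    [combine like terms]
= 37b − 37b² + 185ab − ab + ab² − 5a²b − 30b² + 30b³ − 150ab² − 8a + 8ab − 40a² + a² − a²b + 5a³ + 7 − 7b + 35a    [distributive law]
= 30b − 67b² + 192ab − 149ab² − 6a²b + 30b³ + 27a − 39a² + 5a³ + 7    [combine like terms]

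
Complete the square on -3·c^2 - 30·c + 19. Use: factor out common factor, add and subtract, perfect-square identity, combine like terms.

-3·c^2 - 30·c + 19
= -3(c^2 + 10·c) + 19    [factor out -3 from the c-terms]
= -3(c^2 + 10·c + 25 - 25) + 19    [add and subtract 25 inside the bracket]
= -3(c + 5)^2 + 75 + 19    [perfect-square identity]
= -3(c + 5)^2 + 94    [combine constants]

-3(c + 5)^2 + 94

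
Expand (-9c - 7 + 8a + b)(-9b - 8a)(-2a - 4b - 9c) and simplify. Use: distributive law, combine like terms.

270abc - 243b^2c - 729bc^2 + 432a^2c - 648ac^2 - 350ab - 252b^2 - 567bc - 112a^2 - 504ac + 416a^2b + 338ab^2 + 128a^3 + 36b^3

(-9c - 7 + 8a + b)(-9b - 8a)(-2a - 4b - 9c)
= (81bc + 72ac + 63b + 56a - 72ab - 64a^2 - 9b^2 - 8ab)(-2a - 4b - 9c)    [distributive law]
= (81bc + 72ac + 63b + 56a - 80ab - 64a^2 - 9b^2)(-2a - 4b - 9c)    [combine like terms]
= -162abc - 324b^2c - 729bc^2 - 144a^2c - 288abc - 648ac^2 - 126ab - 252b^2 - 567bc - 112a^2 - 224ab - 504ac + 160a^2b + 320ab^2 + 720abc + 128a^3 + 256a^2b + 576a^2c + 18ab^2 + 36b^3 + 81b^2c    [distributive law]
= 270abc - 243b^2c - 729bc^2 + 432a^2c - 648ac^2 - 350ab - 252b^2 - 567bc - 112a^2 - 504ac + 416a^2b + 338ab^2 + 128a^3 + 36b^3    [combine like terms]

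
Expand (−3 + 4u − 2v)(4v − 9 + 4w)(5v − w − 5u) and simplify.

(−3 + 4u − 2v)(4v − 9 + 4w)(5v − w − 5u)
= (−12v + 27 − 12w + 16uv − 36u + 16uw − 8v^2 + 18v − 8vw)(5v − w − 5u)    [distributive law]
= (6v + 27 − 12w + 16uv − 36u + 16uw − 8v^2 − 8vw)(5v − w − 5u)    [combine like terms]
= 30v^2 − 6vw − 30uv + 135v − 27w − 135u − 60vw + 12w^2 + 60uw + 80uv^2 − 16uvw − 80u^2v − 180uv + 36uw + 180u^2 + 80uvw − 16uw^2 − 80u^2w − 40v^3 + 8v^2w + 40uv^2 − 40v^2w + 8vw^2 + 40uvw    [distributive law]
= 30v^2 − 66vw − 210uv + 135v − 27w − 135u + 12w^2 + 96uw + 120uv^2 + 104uvw − 80u^2v + 180u^2 − 16uw^2 − 80u^2w − 40v^3 − 32v^2w + 8vw^2    [combine like terms]

30v^2 − 66vw − 210uv + 135v − 27w − 135u + 12w^2 + 96uw + 120uv^2 + 104uvw − 80u^2v + 180u^2 − 16uw^2 − 80u^2w − 40v^3 − 32v^2w + 8vw^2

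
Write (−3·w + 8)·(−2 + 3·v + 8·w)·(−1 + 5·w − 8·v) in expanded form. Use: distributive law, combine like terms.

−150·w + 374·w² − 431·v·w + 147·v·w² + 72·v²·w − 120·w³ + 16 + 104·v − 192·v²

(−3·w + 8)·(−2 + 3·v + 8·w)·(−1 + 5·w − 8·v)
= (6·w − 9·v·w − 24·w² − 16 + 24·v + 64·w)·(−1 + 5·w − 8·v)    [distributive law]
= (70·w − 9·v·w − 24·w² − 16 + 24·v)·(−1 + 5·w − 8·v)    [combine like terms]
= −70·w + 350·w² − 560·v·w + 9·v·w − 45·v·w² + 72·v²·w + 24·w² − 120·w³ + 192·v·w² + 16 − 80·w + 128·v − 24·v + 120·v·w − 192·v²    [distributive law]
= −150·w + 374·w² − 431·v·w + 147·v·w² + 72·v²·w − 120·w³ + 16 + 104·v − 192·v²    [combine like terms]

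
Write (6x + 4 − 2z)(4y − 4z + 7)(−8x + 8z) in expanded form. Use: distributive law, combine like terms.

−192x^2y + 256xyz + 192x^2z − 256xz^2 − 336x^2 + 576xz − 128xy + 128yz − 240z^2 − 224x + 224z − 64yz^2 + 64z^3

(6x + 4 − 2z)(4y − 4z + 7)(−8x + 8z)
= (24xy − 24xz + 42x + 16y − 16z + 28 − 8yz + 8z^2 − 14z)(−8x + 8z)    [distributive law]
= (24xy − 24xz + 42x + 16y − 30z + 28 − 8yz + 8z^2)(−8x + 8z)    [combine like terms]
= −192x^2y + 192xyz + 192x^2z − 192xz^2 − 336x^2 + 336xz − 128xy + 128yz + 240xz − 240z^2 − 224x + 224z + 64xyz − 64yz^2 − 64xz^2 + 64z^3    [distributive law]
= −192x^2y + 256xyz + 192x^2z − 256xz^2 − 336x^2 + 576xz − 128xy + 128yz − 240z^2 − 224x + 224z − 64yz^2 + 64z^3    [combine like terms]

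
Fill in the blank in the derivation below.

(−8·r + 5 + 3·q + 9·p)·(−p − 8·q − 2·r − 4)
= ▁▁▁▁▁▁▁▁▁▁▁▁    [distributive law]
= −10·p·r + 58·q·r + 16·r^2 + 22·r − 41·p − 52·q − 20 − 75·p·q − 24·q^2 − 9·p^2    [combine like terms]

After distributive law, the bracketed line is:

8·p·r + 64·q·r + 16·r^2 + 32·r − 5·p − 40·q − 10·r − 20 − 3·p·q − 24·q^2 − 6·q·r − 12·q − 9·p^2 − 72·p·q − 18·p·r − 36·p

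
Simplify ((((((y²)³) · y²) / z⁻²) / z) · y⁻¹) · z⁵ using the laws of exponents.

y⁷·z⁶

((((((y²)³) · y²) / z⁻²) / z) · y⁻¹) · z⁵
= (((((y⁶) · y²) / z⁻²) / z) · y⁻¹) · z⁵    [power of a power]
= (((y⁸ / z⁻²) / z) · y⁻¹) · z⁵    [product of powers]
= y⁷·z⁶    [quotient of powers; product of powers]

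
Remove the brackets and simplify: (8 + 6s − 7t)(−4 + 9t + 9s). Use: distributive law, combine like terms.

(8 + 6s − 7t)(−4 + 9t + 9s)
= −32 + 72t + 72s − 24s + 54st + 54s^2 + 28t − 63t^2 − 63st    [distributive law]
= −32 + 100t + 48s − 9st + 54s^2 − 63t^2    [combine like terms]

−32 + 100t + 48s − 9st + 54s^2 − 63t^2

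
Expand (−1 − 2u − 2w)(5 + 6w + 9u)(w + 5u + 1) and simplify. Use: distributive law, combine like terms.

(−1 − 2u − 2w)(5 + 6w + 9u)(w + 5u + 1)
= (−5 − 6w − 9u − 10u − 12uw − 18u^2 − 10w − 12w^2 − 18uw)(w + 5u + 1)    [distributive law]
= (−5 − 16w − 19u − 30uw − 18u^2 − 12w^2)(w + 5u + 1)    [combine like terms]
= −5w − 25u − 5 − 16w^2 − 80uw − 16w − 19uw − 95u^2 − 19u − 30uw^2 − 150u^2w − 30uw − 18u^2w − 90u^3 − 18u^2 − 12w^3 − 60uw^2 − 12w^2    [distributive law]
= −21w − 44u − 5 − 28w^2 − 129uw − 113u^2 − 90uw^2 − 168u^2w − 90u^3 − 12w^3    [combine like terms]

−21w − 44u − 5 − 28w^2 − 129uw − 113u^2 − 90uw^2 − 168u^2w − 90u^3 − 12w^3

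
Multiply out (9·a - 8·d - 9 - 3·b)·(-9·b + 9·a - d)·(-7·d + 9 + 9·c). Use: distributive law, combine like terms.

(9·a - 8·d - 9 - 3·b)·(-9·b + 9·a - d)·(-7·d + 9 + 9·c)
= (-81·a·b + 81·a² - 9·a·d + 72·b·d - 72·a·d + 8·d² + 81·b - 81·a + 9·d + 27·b² - 27·a·b + 3·b·d)·(-7·d + 9 + 9·c)    [distributive law]
= (-108·a·b + 81·a² - 81·a·d + 75·b·d + 8·d² + 81·b - 81·a + 9·d + 27·b²)·(-7·d + 9 + 9·c)    [combine like terms]
= 756·a·b·d - 972·a·b - 972·a·b·c - 567·a²·d + 729·a² + 729·a²·c + 567·a·d² - 729·a·d - 729·a·c·d - 525·b·d² + 675·b·d + 675·b·c·d - 56·d³ + 72·d² + 72·c·d² - 567·b·d + 729·b + 729·b·c + 567·a·d - 729·a - 729·a·c - 63·d² + 81·d + 81·c·d - 189·b²·d + 243·b² + 243·b²·c    [distributive law]
= 756·a·b·d - 972·a·b - 972·a·b·c - 567·a²·d + 729·a² + 729·a²·c + 567·a·d² - 162·a·d - 729·a·c·d - 525·b·d² + 108·b·d + 675·b·c·d - 56·d³ + 9·d² + 72·c·d² + 729·b + 729·b·c - 729·a - 729·a·c + 81·d + 81·c·d - 189·b²·d + 243·b² + 243·b²·c    [combine like terms]

756·a·b·d - 972·a·b - 972·a·b·c - 567·a²·d + 729·a² + 729·a²·c + 567·a·d² - 162·a·d - 729·a·c·d - 525·b·d² + 108·b·d + 675·b·c·d - 56·d³ + 9·d² + 72·c·d² + 729·b + 729·b·c - 729·a - 729·a·c + 81·d + 81·c·d - 189·b²·d + 243·b² + 243·b²·c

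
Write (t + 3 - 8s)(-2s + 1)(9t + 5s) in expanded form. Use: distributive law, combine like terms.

(t + 3 - 8s)(-2s + 1)(9t + 5s)
= (-2st + t - 6s + 3 + 16s^2 - 8s)(9t + 5s)    [distributive law]
= (-2st + t - 14s + 3 + 16s^2)(9t + 5s)    [combine like terms]
= -18st^2 - 10s^2t + 9t^2 + 5st - 126st - 70s^2 + 27t + 15s + 144s^2t + 80s^3    [distributive law]
= -18st^2 + 134s^2t + 9t^2 - 121st - 70s^2 + 27t + 15s + 80s^3    [combine like terms]

-18st^2 + 134s^2t + 9t^2 - 121st - 70s^2 + 27t + 15s + 80s^3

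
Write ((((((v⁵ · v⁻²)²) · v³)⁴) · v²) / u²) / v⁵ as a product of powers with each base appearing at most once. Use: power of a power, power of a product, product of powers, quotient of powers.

u⁻²v³³

((((((v⁵ · v⁻²)²) · v³)⁴) · v²) / u²) / v⁵
= ((((((v⁵ · v⁻²)²)⁴) · ((v³)⁴)) · v²) / u²) / v⁵    [power of a product]
= (((((v⁵ · v⁻²)⁸) · ((v³)⁴)) · v²) / u²) / v⁵    [power of a power]
= ((((((v⁵)⁸) · ((v⁻²)⁸)) · ((v³)⁴)) · v²) / u²) / v⁵    [power of a product]
= ((((v⁴⁰ · ((v⁻²)⁸)) · ((v³)⁴)) · v²) / u²) / v⁵    [power of a power]
= ((((v⁴⁰ · v⁻¹⁶) · ((v³)⁴)) · v²) / u²) / v⁵    [power of a power]
= (((v²⁴ · ((v³)⁴)) · v²) / u²) / v⁵    [product of powers]
= (((v²⁴ · v¹²) · v²) / u²) / v⁵    [power of a power]
= ((v³⁶ · v²) / u²) / v⁵    [product of powers]
= (v³⁸ / u²) / v⁵    [product of powers]
= u⁻²v³³    [quotient of powers]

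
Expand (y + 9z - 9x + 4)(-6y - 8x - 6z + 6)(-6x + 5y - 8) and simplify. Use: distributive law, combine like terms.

(y + 9z - 9x + 4)(-6y - 8x - 6z + 6)(-6x + 5y - 8)
= (-6y^2 - 8xy - 6yz + 6y - 54yz - 72xz - 54z^2 + 54z + 54xy + 72x^2 + 54xz - 54x - 24y - 32x - 24z + 24)(-6x + 5y - 8)    [distributive law]
= (-6y^2 + 46xy - 60yz - 18y - 18xz - 54z^2 + 30z + 72x^2 - 86x + 24)(-6x + 5y - 8)    [combine like terms]
= 36xy^2 - 30y^3 + 48y^2 - 276x^2y + 230xy^2 - 368xy + 360xyz - 300y^2z + 480yz + 108xy - 90y^2 + 144y + 108x^2z - 90xyz + 144xz + 324xz^2 - 270yz^2 + 432z^2 - 180xz + 150yz - 240z - 432x^3 + 360x^2y - 576x^2 + 516x^2 - 430xy + 688x - 144x + 120y - 192    [distributive law]
= 266xy^2 - 30y^3 - 42y^2 + 84x^2y - 690xy + 270xyz - 300y^2z + 630yz + 264y + 108x^2z - 36xz + 324xz^2 - 270yz^2 + 432z^2 - 240z - 432x^3 - 60x^2 + 544x - 192    [combine like terms]

266xy^2 - 30y^3 - 42y^2 + 84x^2y - 690xy + 270xyz - 300y^2z + 630yz + 264y + 108x^2z - 36xz + 324xz^2 - 270yz^2 + 432z^2 - 240z - 432x^3 - 60x^2 + 544x - 192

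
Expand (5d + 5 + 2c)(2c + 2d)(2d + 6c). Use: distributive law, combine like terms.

88cd^2 + 92c^2d + 20d^3 + 80cd + 60c^2 + 20d^2 + 24c^3

(5d + 5 + 2c)(2c + 2d)(2d + 6c)
= (10cd + 10d^2 + 10c + 10d + 4c^2 + 4cd)(2d + 6c)    [distributive law]
= (14cd + 10d^2 + 10c + 10d + 4c^2)(2d + 6c)    [combine like terms]
= 28cd^2 + 84c^2d + 20d^3 + 60cd^2 + 20cd + 60c^2 + 20d^2 + 60cd + 8c^2d + 24c^3    [distributive law]
= 88cd^2 + 92c^2d + 20d^3 + 80cd + 60c^2 + 20d^2 + 24c^3    [combine like terms]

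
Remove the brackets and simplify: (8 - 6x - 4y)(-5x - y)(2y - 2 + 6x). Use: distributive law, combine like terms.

-180xy + 80x - 300x^2 - 24y^2 + 16y + 216x^2y + 180x^3 + 76xy^2 + 8y^3

(8 - 6x - 4y)(-5x - y)(2y - 2 + 6x)
= (-40x - 8y + 30x^2 + 6xy + 20xy + 4y^2)(2y - 2 + 6x)    [distributive law]
= (-40x - 8y + 30x^2 + 26xy + 4y^2)(2y - 2 + 6x)    [combine like terms]
= -80xy + 80x - 240x^2 - 16y^2 + 16y - 48xy + 60x^2y - 60x^2 + 180x^3 + 52xy^2 - 52xy + 156x^2y + 8y^3 - 8y^2 + 24xy^2    [distributive law]
= -180xy + 80x - 300x^2 - 24y^2 + 16y + 216x^2y + 180x^3 + 76xy^2 + 8y^3    [combine like terms]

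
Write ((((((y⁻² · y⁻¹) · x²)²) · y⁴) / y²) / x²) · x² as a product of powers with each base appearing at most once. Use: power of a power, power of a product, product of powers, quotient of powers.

((((((y⁻² · y⁻¹) · x²)²) · y⁴) / y²) / x²) · x²
= ((((((y⁻² · y⁻¹)²) · ((x²)²)) · y⁴) / y²) / x²) · x²    [power of a product]
= (((((((y⁻²)²) · ((y⁻¹)²)) · ((x²)²)) · y⁴) / y²) / x²) · x²    [power of a product]
= (((((y⁻⁴ · ((y⁻¹)²)) · ((x²)²)) · y⁴) / y²) / x²) · x²    [power of a power]
= (((((y⁻⁴ · y⁻²) · ((x²)²)) · y⁴) / y²) / x²) · x²    [power of a power]
= ((((y⁻⁶ · ((x²)²)) · y⁴) / y²) / x²) · x²    [product of powers]
= ((((y⁻⁶ · x⁴) · y⁴) / y²) / x²) · x²    [power of a power]
= x⁴y⁻⁴    [quotient of powers; product of powers]

x⁴y⁻⁴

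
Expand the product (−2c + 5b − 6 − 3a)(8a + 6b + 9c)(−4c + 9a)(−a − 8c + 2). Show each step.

(−2c + 5b − 6 − 3a)(8a + 6b + 9c)(−4c + 9a)(−a − 8c + 2)
= (−16ac − 12bc − 18c² + 40ab + 30b² + 45bc − 48a − 36b − 54c − 24a² − 18ab − 27ac)(−4c + 9a)(−a − 8c + 2)    [distributive law]
= (−43ac + 33bc − 18c² + 22ab + 30b² − 48a − 36b − 54c − 24a²)(−4c + 9a)(−a − 8c + 2)    [combine like terms]
= (172ac² − 387a²c − 132bc² + 297abc + 72c³ − 162ac² − 88abc + 198a²b − 120b²c + 270ab² + 192ac − 432a² + 144bc − 324ab + 216c² − 486ac + 96a²c − 216a³)(−a − 8c + 2)    [distributive law]
= (10ac² − 291a²c − 132bc² + 209abc + 72c³ + 198a²b − 120b²c + 270ab² − 294ac − 432a² + 144bc − 324ab + 216c² − 216a³)(−a − 8c + 2)    [combine like terms]
= −10a²c² − 80ac³ + 20ac² + 291a³c + 2328a²c² − 582a²c + 132abc² + 1056bc³ − 264bc² − 209a²bc − 1672abc² + 418abc − 72ac³ − 576c⁴ + 144c³ − 198a³b − 1584a²bc + 396a²b + 120ab²c + 960b²c² − 240b²c − 270a²b² − 2160ab²c + 540ab² + 294a²c + 2352ac² − 588ac + 432a³ + 3456a²c − 864a² − 144abc − 1152bc² + 288bc + 324a²b + 2592abc − 648ab − 216ac² − 1728c³ + 432c² + 216a⁴ + 1728a³c − 432a³    [distributive law]
= 2318a²c² − 152ac³ + 2156ac² + 2019a³c + 3168a²c − 1540abc² + 1056bc³ − 1416bc² − 1793a²bc + 2866abc − 576c⁴ − 1584c³ − 198a³b + 720a²b − 2040ab²c + 960b²c² − 240b²c − 270a²b² + 540ab² − 588ac − 864a² + 288bc − 648ab + 432c² + 216a⁴    [combine like terms]

2318a²c² − 152ac³ + 2156ac² + 2019a³c + 3168a²c − 1540abc² + 1056bc³ − 1416bc² − 1793a²bc + 2866abc − 576c⁴ − 1584c³ − 198a³b + 720a²b − 2040ab²c + 960b²c² − 240b²c − 270a²b² + 540ab² − 588ac − 864a² + 288bc − 648ab + 432c² + 216a⁴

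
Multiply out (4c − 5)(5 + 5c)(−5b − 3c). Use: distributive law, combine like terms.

25bc + 15c² − 100bc² − 60c³ + 125b + 75c

(4c − 5)(5 + 5c)(−5b − 3c)
= (20c + 20c² − 25 − 25c)(−5b − 3c)    [distributive law]
= (−5c + 20c² − 25)(−5b − 3c)    [combine like terms]
= 25bc + 15c² − 100bc² − 60c³ + 125b + 75c    [distributive law]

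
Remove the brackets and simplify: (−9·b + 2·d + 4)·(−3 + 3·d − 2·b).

19·b − 31·b·d + 18·b^2 + 6·d + 6·d^2 − 12

(−9·b + 2·d + 4)·(−3 + 3·d − 2·b)
= 27·b − 27·b·d + 18·b^2 − 6·d + 6·d^2 − 4·b·d − 12 + 12·d − 8·b    [distributive law]
= 19·b − 31·b·d + 18·b^2 + 6·d + 6·d^2 − 12    [combine like terms]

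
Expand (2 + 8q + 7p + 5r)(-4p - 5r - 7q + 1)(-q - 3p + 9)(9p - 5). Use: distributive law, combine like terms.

(2 + 8q + 7p + 5r)(-4p - 5r - 7q + 1)(-q - 3p + 9)(9p - 5)
= (-8p - 10r - 14q + 2 - 32pq - 40qr - 56q^2 + 8q - 28p^2 - 35pr - 49pq + 7p - 20pr - 25r^2 - 35qr + 5r)(-q - 3p + 9)(9p - 5)    [distributive law]
= (-p - 5r - 6q + 2 - 81pq - 75qr - 56q^2 - 28p^2 - 55pr - 25r^2)(-q - 3p + 9)(9p - 5)    [combine like terms]
= (pq + 3p^2 - 9p + 5qr + 15pr - 45r + 6q^2 + 18pq - 54q - 2q - 6p + 18 + 81pq^2 + 243p^2q - 729pq + 75q^2r + 225pqr - 675qr + 56q^3 + 168pq^2 - 504q^2 + 28p^2q + 84p^3 - 252p^2 + 55pqr + 165p^2r - 495pr + 25qr^2 + 75pr^2 - 225r^2)(9p - 5)    [distributive law]
= (-710pq - 249p^2 - 15p - 670qr - 480pr - 45r - 498q^2 - 56q + 18 + 249pq^2 + 271p^2q + 75q^2r + 280pqr + 56q^3 + 84p^3 + 165p^2r + 25qr^2 + 75pr^2 - 225r^2)(9p - 5)    [combine like terms]
= -6390p^2q + 3550pq - 2241p^3 + 1245p^2 - 135p^2 + 75p - 6030pqr + 3350qr - 4320p^2r + 2400pr - 405pr + 225r - 4482pq^2 + 2490q^2 - 504pq + 280q + 162p - 90 + 2241p^2q^2 - 1245pq^2 + 2439p^3q - 1355p^2q + 675pq^2r - 375q^2r + 2520p^2qr - 1400pqr + 504pq^3 - 280q^3 + 756p^4 - 420p^3 + 1485p^3r - 825p^2r + 225pqr^2 - 125qr^2 + 675p^2r^2 - 375pr^2 - 2025pr^2 + 1125r^2    [distributive law]
= -7745p^2q + 3046pq - 2661p^3 + 1110p^2 + 237p - 7430pqr + 3350qr - 5145p^2r + 1995pr + 225r - 5727pq^2 + 2490q^2 + 280q - 90 + 2241p^2q^2 + 2439p^3q + 675pq^2r - 375q^2r + 2520p^2qr + 504pq^3 - 280q^3 + 756p^4 + 1485p^3r + 225pqr^2 - 125qr^2 + 675p^2r^2 - 2400pr^2 + 1125r^2    [combine like terms]

-7745p^2q + 3046pq - 2661p^3 + 1110p^2 + 237p - 7430pqr + 3350qr - 5145p^2r + 1995pr + 225r - 5727pq^2 + 2490q^2 + 280q - 90 + 2241p^2q^2 + 2439p^3q + 675pq^2r - 375q^2r + 2520p^2qr + 504pq^3 - 280q^3 + 756p^4 + 1485p^3r + 225pqr^2 - 125qr^2 + 675p^2r^2 - 2400pr^2 + 1125r^2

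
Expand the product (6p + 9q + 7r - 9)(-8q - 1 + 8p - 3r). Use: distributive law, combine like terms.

(6p + 9q + 7r - 9)(-8q - 1 + 8p - 3r)
= -48pq - 6p + 48p^2 - 18pr - 72q^2 - 9q + 72pq - 27qr - 56qr - 7r + 56pr - 21r^2 + 72q + 9 - 72p + 27r    [distributive law]
= 24pq - 78p + 48p^2 + 38pr - 72q^2 + 63q - 83qr + 20r - 21r^2 + 9    [combine like terms]

24pq - 78p + 48p^2 + 38pr - 72q^2 + 63q - 83qr + 20r - 21r^2 + 9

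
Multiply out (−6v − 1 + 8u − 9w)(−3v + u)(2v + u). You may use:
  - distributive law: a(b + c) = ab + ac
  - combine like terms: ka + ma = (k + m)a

(−6v − 1 + 8u − 9w)(−3v + u)(2v + u)
= (18v² − 6uv + 3v − u − 24uv + 8u² + 27vw − 9uw)(2v + u)    [distributive law]
= (18v² − 30uv + 3v − u + 8u² + 27vw − 9uw)(2v + u)    [combine like terms]
= 36v³ + 18uv² − 60uv² − 30u²v + 6v² + 3uv − 2uv − u² + 16u²v + 8u³ + 54v²w + 27uvw − 18uvw − 9u²w    [distributive law]
= 36v³ − 42uv² − 14u²v + 6v² + uv − u² + 8u³ + 54v²w + 9uvw − 9u²w    [combine like terms]

36v³ − 42uv² − 14u²v + 6v² + uv − u² + 8u³ + 54v²w + 9uvw − 9u²w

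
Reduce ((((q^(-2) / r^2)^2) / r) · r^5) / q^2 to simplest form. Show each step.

q^(-6)

((((q^(-2) / r^2)^2) / r) · r^5) / q^2
= (((((q^(-2))^2) / ((r^2)^2)) / r) · r^5) / q^2    [power of a quotient]
= (((q^(-4) / ((r^2)^2)) / r) · r^5) / q^2    [power of a power]
= (((q^(-4) / r^4) / r) · r^5) / q^2    [power of a power]
= q^(-6)    [quotient of powers; product of powers]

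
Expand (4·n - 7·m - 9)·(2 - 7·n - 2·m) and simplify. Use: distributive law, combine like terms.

71·n - 28·n^2 + 41·m·n + 4·m + 14·m^2 - 18

(4·n - 7·m - 9)·(2 - 7·n - 2·m)
= 8·n - 28·n^2 - 8·m·n - 14·m + 49·m·n + 14·m^2 - 18 + 63·n + 18·m    [distributive law]
= 71·n - 28·n^2 + 41·m·n + 4·m + 14·m^2 - 18    [combine like terms]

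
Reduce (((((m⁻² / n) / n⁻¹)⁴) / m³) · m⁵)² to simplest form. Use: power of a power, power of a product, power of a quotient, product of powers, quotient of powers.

(((((m⁻² / n) / n⁻¹)⁴) / m³) · m⁵)²
= (((((m⁻² / n) / n⁻¹)⁴) / m³)²) · ((m⁵)²)    [power of a product]
= (((((m⁻² / n) / n⁻¹)⁴)²) / ((m³)²)) · ((m⁵)²)    [power of a quotient]
= ((((m⁻² / n) / n⁻¹)⁸) / ((m³)²)) · ((m⁵)²)    [power of a power]
= ((((m⁻² / n)⁸) / ((n⁻¹)⁸)) / ((m³)²)) · ((m⁵)²)    [power of a quotient]
= (((((m⁻²)⁸) / (n⁸)) / ((n⁻¹)⁸)) / ((m³)²)) · ((m⁵)²)    [power of a quotient]
= (((m⁻¹⁶ / (n⁸)) / ((n⁻¹)⁸)) / ((m³)²)) · ((m⁵)²)    [power of a power]
= (((m⁻¹⁶ / n⁸) / n⁻⁸) / ((m³)²)) · ((m⁵)²)    [power of a power]
= (((m⁻¹⁶ / n⁸) / n⁻⁸) / m⁶) · ((m⁵)²)    [power of a power]
= (((m⁻¹⁶ / n⁸) / n⁻⁸) / m⁶) · m¹⁰    [power of a power]
= m⁻¹²    [quotient of powers; product of powers]

m⁻¹²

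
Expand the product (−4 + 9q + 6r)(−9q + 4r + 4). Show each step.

72q + 8r − 16 − 81q² − 18qr + 24r²

(−4 + 9q + 6r)(−9q + 4r + 4)
= 36q − 16r − 16 − 81q² + 36qr + 36q − 54qr + 24r² + 24r    [distributive law]
= 72q + 8r − 16 − 81q² − 18qr + 24r²    [combine like terms]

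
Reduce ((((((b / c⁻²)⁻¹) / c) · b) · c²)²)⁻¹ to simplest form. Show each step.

((((((b / c⁻²)⁻¹) / c) · b) · c²)²)⁻¹
= (((((b / c⁻²)⁻¹) / c) · b) · c²)⁻²    [power of a power]
= (((((b / c⁻²)⁻¹) / c) · b)⁻²) · ((c²)⁻²)    [power of a product]
= (((((b / c⁻²)⁻¹) / c)⁻²) · (b⁻²)) · ((c²)⁻²)    [power of a product]
= (((((b / c⁻²)⁻¹)⁻²) / (c⁻²)) · (b⁻²)) · ((c²)⁻²)    [power of a quotient]
= ((((b / c⁻²)²) / (c⁻²)) · (b⁻²)) · ((c²)⁻²)    [power of a power]
= ((((b²) / ((c⁻²)²)) / (c⁻²)) · (b⁻²)) · ((c²)⁻²)    [power of a quotient]
= (((b² / c⁻⁴) / (c⁻²)) · (b⁻²)) · ((c²)⁻²)    [power of a power]
= (((b² / c⁻⁴) / c⁻²) · b⁻²) · c⁻⁴    [power of a power]
= c²    [quotient of powers; product of powers]

c²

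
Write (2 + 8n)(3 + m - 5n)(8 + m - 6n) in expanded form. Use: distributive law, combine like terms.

(2 + 8n)(3 + m - 5n)(8 + m - 6n)
= (6 + 2m - 10n + 24n + 8mn - 40n²)(8 + m - 6n)    [distributive law]
= (6 + 2m + 14n + 8mn - 40n²)(8 + m - 6n)    [combine like terms]
= 48 + 6m - 36n + 16m + 2m² - 12mn + 112n + 14mn - 84n² + 64mn + 8m²n - 48mn² - 320n² - 40mn² + 240n³    [distributive law]
= 48 + 22m + 76n + 2m² + 66mn - 404n² + 8m²n - 88mn² + 240n³    [combine like terms]

48 + 22m + 76n + 2m² + 66mn - 404n² + 8m²n - 88mn² + 240n³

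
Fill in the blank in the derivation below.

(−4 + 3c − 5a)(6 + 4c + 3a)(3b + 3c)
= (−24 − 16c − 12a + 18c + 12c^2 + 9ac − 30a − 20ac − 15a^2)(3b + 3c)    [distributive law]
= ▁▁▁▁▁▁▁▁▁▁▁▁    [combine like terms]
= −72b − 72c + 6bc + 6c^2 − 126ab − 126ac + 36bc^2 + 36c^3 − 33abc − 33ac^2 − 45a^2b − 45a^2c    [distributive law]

After combine like terms, the bracketed line is:

(−24 + 2c − 42a + 12c^2 − 11ac − 15a^2)(3b + 3c)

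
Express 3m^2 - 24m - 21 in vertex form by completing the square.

3m^2 - 24m - 21
= 3(m^2 - 8m) - 21    [factor out 3 from the m-terms]
= 3(m^2 - 8m + 16 - 16) - 21    [add and subtract 16 inside the bracket]
= 3(m - 4)^2 - 48 - 21    [perfect-square identity]
= 3(m - 4)^2 - 69    [combine constants]

3(m - 4)^2 - 69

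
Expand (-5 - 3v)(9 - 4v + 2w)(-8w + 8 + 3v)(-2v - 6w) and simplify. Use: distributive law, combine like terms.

(-5 - 3v)(9 - 4v + 2w)(-8w + 8 + 3v)(-2v - 6w)
= (-45 + 20v - 10w - 27v + 12v^2 - 6vw)(-8w + 8 + 3v)(-2v - 6w)    [distributive law]
= (-45 - 7v - 10w + 12v^2 - 6vw)(-8w + 8 + 3v)(-2v - 6w)    [combine like terms]
= (360w - 360 - 135v + 56vw - 56v - 21v^2 + 80w^2 - 80w - 30vw - 96v^2w + 96v^2 + 36v^3 + 48vw^2 - 48vw - 18v^2w)(-2v - 6w)    [distributive law]
= (280w - 360 - 191v - 22vw + 75v^2 + 80w^2 - 114v^2w + 36v^3 + 48vw^2)(-2v - 6w)    [combine like terms]
= -560vw - 1680w^2 + 720v + 2160w + 382v^2 + 1146vw + 44v^2w + 132vw^2 - 150v^3 - 450v^2w - 160vw^2 - 480w^3 + 228v^3w + 684v^2w^2 - 72v^4 - 216v^3w - 96v^2w^2 - 288vw^3    [distributive law]
= 586vw - 1680w^2 + 720v + 2160w + 382v^2 - 406v^2w - 28vw^2 - 150v^3 - 480w^3 + 12v^3w + 588v^2w^2 - 72v^4 - 288vw^3    [combine like terms]

586vw - 1680w^2 + 720v + 2160w + 382v^2 - 406v^2w - 28vw^2 - 150v^3 - 480w^3 + 12v^3w + 588v^2w^2 - 72v^4 - 288vw^3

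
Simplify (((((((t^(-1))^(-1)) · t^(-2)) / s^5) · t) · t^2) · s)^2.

s^(-8)·t^4

(((((((t^(-1))^(-1)) · t^(-2)) / s^5) · t) · t^2) · s)^2
= (((((((t^(-1))^(-1)) · t^(-2)) / s^5) · t) · t^2)^2) · (s^2)    [power of a product]
= (((((((t^(-1))^(-1)) · t^(-2)) / s^5) · t)^2) · ((t^2)^2)) · (s^2)    [power of a product]
= (((((((t^(-1))^(-1)) · t^(-2)) / s^5)^2) · (t^2)) · ((t^2)^2)) · (s^2)    [power of a product]
= (((((((t^(-1))^(-1)) · t^(-2))^2) / ((s^5)^2)) · (t^2)) · ((t^2)^2)) · (s^2)    [power of a quotient]
= (((((((t^(-1))^(-1))^2) · ((t^(-2))^2)) / ((s^5)^2)) · (t^2)) · ((t^2)^2)) · (s^2)    [power of a product]
= ((((((t^(-1))^(-2)) · ((t^(-2))^2)) / ((s^5)^2)) · (t^2)) · ((t^2)^2)) · (s^2)    [power of a power]
= ((((t^2 · ((t^(-2))^2)) / ((s^5)^2)) · (t^2)) · ((t^2)^2)) · (s^2)    [power of a power]
= ((((t^2 · t^(-4)) / ((s^5)^2)) · (t^2)) · ((t^2)^2)) · (s^2)    [power of a power]
= (((t^(-2) / ((s^5)^2)) · (t^2)) · ((t^2)^2)) · (s^2)    [product of powers]
= (((t^(-2) / s^10) · (t^2)) · ((t^2)^2)) · (s^2)    [power of a power]
= (((t^(-2) / s^10) · t^2) · t^4) · (s^2)    [power of a power]
= s^(-8)·t^4    [quotient of powers; product of powers]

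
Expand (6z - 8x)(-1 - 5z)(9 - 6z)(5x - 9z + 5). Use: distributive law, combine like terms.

642xz - 684z^2 - 270z - 5178xz^2 + 3006z^3 + 3060xz^3 - 1620z^4 + 360x^2 + 360x + 1560x^2z - 1200x^2z^2

(6z - 8x)(-1 - 5z)(9 - 6z)(5x - 9z + 5)
= (-6z - 30z^2 + 8x + 40xz)(9 - 6z)(5x - 9z + 5)    [distributive law]
= (-54z + 36z^2 - 270z^2 + 180z^3 + 72x - 48xz + 360xz - 240xz^2)(5x - 9z + 5)    [distributive law]
= (-54z - 234z^2 + 180z^3 + 72x + 312xz - 240xz^2)(5x - 9z + 5)    [combine like terms]
= -270xz + 486z^2 - 270z - 1170xz^2 + 2106z^3 - 1170z^2 + 900xz^3 - 1620z^4 + 900z^3 + 360x^2 - 648xz + 360x + 1560x^2z - 2808xz^2 + 1560xz - 1200x^2z^2 + 2160xz^3 - 1200xz^2    [distributive law]
= 642xz - 684z^2 - 270z - 5178xz^2 + 3006z^3 + 3060xz^3 - 1620z^4 + 360x^2 + 360x + 1560x^2z - 1200x^2z^2    [combine like terms]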